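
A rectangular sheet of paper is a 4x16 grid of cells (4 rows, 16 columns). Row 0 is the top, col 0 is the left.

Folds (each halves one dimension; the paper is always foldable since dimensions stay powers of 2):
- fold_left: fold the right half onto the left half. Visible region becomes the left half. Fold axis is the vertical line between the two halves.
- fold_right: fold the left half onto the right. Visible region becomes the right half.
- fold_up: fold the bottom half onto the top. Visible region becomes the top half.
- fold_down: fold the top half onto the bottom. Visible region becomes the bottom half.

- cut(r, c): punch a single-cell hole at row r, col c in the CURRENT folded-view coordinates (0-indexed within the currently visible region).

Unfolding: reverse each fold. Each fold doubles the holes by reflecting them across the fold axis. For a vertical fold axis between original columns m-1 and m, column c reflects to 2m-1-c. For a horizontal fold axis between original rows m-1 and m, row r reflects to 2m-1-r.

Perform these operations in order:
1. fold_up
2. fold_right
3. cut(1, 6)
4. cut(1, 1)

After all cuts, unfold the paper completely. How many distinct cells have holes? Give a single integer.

Answer: 8

Derivation:
Op 1 fold_up: fold axis h@2; visible region now rows[0,2) x cols[0,16) = 2x16
Op 2 fold_right: fold axis v@8; visible region now rows[0,2) x cols[8,16) = 2x8
Op 3 cut(1, 6): punch at orig (1,14); cuts so far [(1, 14)]; region rows[0,2) x cols[8,16) = 2x8
Op 4 cut(1, 1): punch at orig (1,9); cuts so far [(1, 9), (1, 14)]; region rows[0,2) x cols[8,16) = 2x8
Unfold 1 (reflect across v@8): 4 holes -> [(1, 1), (1, 6), (1, 9), (1, 14)]
Unfold 2 (reflect across h@2): 8 holes -> [(1, 1), (1, 6), (1, 9), (1, 14), (2, 1), (2, 6), (2, 9), (2, 14)]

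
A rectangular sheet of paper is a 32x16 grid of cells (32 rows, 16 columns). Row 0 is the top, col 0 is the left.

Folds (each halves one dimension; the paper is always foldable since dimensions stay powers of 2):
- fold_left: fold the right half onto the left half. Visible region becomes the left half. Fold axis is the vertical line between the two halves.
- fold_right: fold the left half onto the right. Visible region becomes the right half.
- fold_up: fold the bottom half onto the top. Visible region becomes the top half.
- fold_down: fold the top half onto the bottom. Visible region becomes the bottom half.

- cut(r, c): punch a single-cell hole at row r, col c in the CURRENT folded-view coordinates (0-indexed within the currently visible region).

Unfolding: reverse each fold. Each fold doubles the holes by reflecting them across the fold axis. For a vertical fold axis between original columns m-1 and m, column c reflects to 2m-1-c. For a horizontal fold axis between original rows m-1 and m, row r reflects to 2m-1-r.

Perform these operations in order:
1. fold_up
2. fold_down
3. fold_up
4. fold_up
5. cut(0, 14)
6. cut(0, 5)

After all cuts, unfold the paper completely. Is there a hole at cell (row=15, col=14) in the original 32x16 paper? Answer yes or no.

Op 1 fold_up: fold axis h@16; visible region now rows[0,16) x cols[0,16) = 16x16
Op 2 fold_down: fold axis h@8; visible region now rows[8,16) x cols[0,16) = 8x16
Op 3 fold_up: fold axis h@12; visible region now rows[8,12) x cols[0,16) = 4x16
Op 4 fold_up: fold axis h@10; visible region now rows[8,10) x cols[0,16) = 2x16
Op 5 cut(0, 14): punch at orig (8,14); cuts so far [(8, 14)]; region rows[8,10) x cols[0,16) = 2x16
Op 6 cut(0, 5): punch at orig (8,5); cuts so far [(8, 5), (8, 14)]; region rows[8,10) x cols[0,16) = 2x16
Unfold 1 (reflect across h@10): 4 holes -> [(8, 5), (8, 14), (11, 5), (11, 14)]
Unfold 2 (reflect across h@12): 8 holes -> [(8, 5), (8, 14), (11, 5), (11, 14), (12, 5), (12, 14), (15, 5), (15, 14)]
Unfold 3 (reflect across h@8): 16 holes -> [(0, 5), (0, 14), (3, 5), (3, 14), (4, 5), (4, 14), (7, 5), (7, 14), (8, 5), (8, 14), (11, 5), (11, 14), (12, 5), (12, 14), (15, 5), (15, 14)]
Unfold 4 (reflect across h@16): 32 holes -> [(0, 5), (0, 14), (3, 5), (3, 14), (4, 5), (4, 14), (7, 5), (7, 14), (8, 5), (8, 14), (11, 5), (11, 14), (12, 5), (12, 14), (15, 5), (15, 14), (16, 5), (16, 14), (19, 5), (19, 14), (20, 5), (20, 14), (23, 5), (23, 14), (24, 5), (24, 14), (27, 5), (27, 14), (28, 5), (28, 14), (31, 5), (31, 14)]
Holes: [(0, 5), (0, 14), (3, 5), (3, 14), (4, 5), (4, 14), (7, 5), (7, 14), (8, 5), (8, 14), (11, 5), (11, 14), (12, 5), (12, 14), (15, 5), (15, 14), (16, 5), (16, 14), (19, 5), (19, 14), (20, 5), (20, 14), (23, 5), (23, 14), (24, 5), (24, 14), (27, 5), (27, 14), (28, 5), (28, 14), (31, 5), (31, 14)]

Answer: yes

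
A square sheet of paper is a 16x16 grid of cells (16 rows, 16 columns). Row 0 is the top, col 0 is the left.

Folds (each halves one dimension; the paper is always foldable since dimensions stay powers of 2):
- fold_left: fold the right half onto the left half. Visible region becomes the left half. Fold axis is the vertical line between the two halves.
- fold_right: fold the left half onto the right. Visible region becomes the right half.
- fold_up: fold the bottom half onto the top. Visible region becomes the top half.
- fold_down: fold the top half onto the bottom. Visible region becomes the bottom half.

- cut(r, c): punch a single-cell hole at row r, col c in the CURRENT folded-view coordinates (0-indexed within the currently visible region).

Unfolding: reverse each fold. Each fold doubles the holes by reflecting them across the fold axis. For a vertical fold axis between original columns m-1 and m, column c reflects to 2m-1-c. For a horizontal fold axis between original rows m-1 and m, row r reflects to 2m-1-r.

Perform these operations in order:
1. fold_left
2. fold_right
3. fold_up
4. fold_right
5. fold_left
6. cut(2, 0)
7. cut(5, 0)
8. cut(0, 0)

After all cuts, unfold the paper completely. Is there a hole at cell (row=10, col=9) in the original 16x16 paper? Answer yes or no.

Answer: yes

Derivation:
Op 1 fold_left: fold axis v@8; visible region now rows[0,16) x cols[0,8) = 16x8
Op 2 fold_right: fold axis v@4; visible region now rows[0,16) x cols[4,8) = 16x4
Op 3 fold_up: fold axis h@8; visible region now rows[0,8) x cols[4,8) = 8x4
Op 4 fold_right: fold axis v@6; visible region now rows[0,8) x cols[6,8) = 8x2
Op 5 fold_left: fold axis v@7; visible region now rows[0,8) x cols[6,7) = 8x1
Op 6 cut(2, 0): punch at orig (2,6); cuts so far [(2, 6)]; region rows[0,8) x cols[6,7) = 8x1
Op 7 cut(5, 0): punch at orig (5,6); cuts so far [(2, 6), (5, 6)]; region rows[0,8) x cols[6,7) = 8x1
Op 8 cut(0, 0): punch at orig (0,6); cuts so far [(0, 6), (2, 6), (5, 6)]; region rows[0,8) x cols[6,7) = 8x1
Unfold 1 (reflect across v@7): 6 holes -> [(0, 6), (0, 7), (2, 6), (2, 7), (5, 6), (5, 7)]
Unfold 2 (reflect across v@6): 12 holes -> [(0, 4), (0, 5), (0, 6), (0, 7), (2, 4), (2, 5), (2, 6), (2, 7), (5, 4), (5, 5), (5, 6), (5, 7)]
Unfold 3 (reflect across h@8): 24 holes -> [(0, 4), (0, 5), (0, 6), (0, 7), (2, 4), (2, 5), (2, 6), (2, 7), (5, 4), (5, 5), (5, 6), (5, 7), (10, 4), (10, 5), (10, 6), (10, 7), (13, 4), (13, 5), (13, 6), (13, 7), (15, 4), (15, 5), (15, 6), (15, 7)]
Unfold 4 (reflect across v@4): 48 holes -> [(0, 0), (0, 1), (0, 2), (0, 3), (0, 4), (0, 5), (0, 6), (0, 7), (2, 0), (2, 1), (2, 2), (2, 3), (2, 4), (2, 5), (2, 6), (2, 7), (5, 0), (5, 1), (5, 2), (5, 3), (5, 4), (5, 5), (5, 6), (5, 7), (10, 0), (10, 1), (10, 2), (10, 3), (10, 4), (10, 5), (10, 6), (10, 7), (13, 0), (13, 1), (13, 2), (13, 3), (13, 4), (13, 5), (13, 6), (13, 7), (15, 0), (15, 1), (15, 2), (15, 3), (15, 4), (15, 5), (15, 6), (15, 7)]
Unfold 5 (reflect across v@8): 96 holes -> [(0, 0), (0, 1), (0, 2), (0, 3), (0, 4), (0, 5), (0, 6), (0, 7), (0, 8), (0, 9), (0, 10), (0, 11), (0, 12), (0, 13), (0, 14), (0, 15), (2, 0), (2, 1), (2, 2), (2, 3), (2, 4), (2, 5), (2, 6), (2, 7), (2, 8), (2, 9), (2, 10), (2, 11), (2, 12), (2, 13), (2, 14), (2, 15), (5, 0), (5, 1), (5, 2), (5, 3), (5, 4), (5, 5), (5, 6), (5, 7), (5, 8), (5, 9), (5, 10), (5, 11), (5, 12), (5, 13), (5, 14), (5, 15), (10, 0), (10, 1), (10, 2), (10, 3), (10, 4), (10, 5), (10, 6), (10, 7), (10, 8), (10, 9), (10, 10), (10, 11), (10, 12), (10, 13), (10, 14), (10, 15), (13, 0), (13, 1), (13, 2), (13, 3), (13, 4), (13, 5), (13, 6), (13, 7), (13, 8), (13, 9), (13, 10), (13, 11), (13, 12), (13, 13), (13, 14), (13, 15), (15, 0), (15, 1), (15, 2), (15, 3), (15, 4), (15, 5), (15, 6), (15, 7), (15, 8), (15, 9), (15, 10), (15, 11), (15, 12), (15, 13), (15, 14), (15, 15)]
Holes: [(0, 0), (0, 1), (0, 2), (0, 3), (0, 4), (0, 5), (0, 6), (0, 7), (0, 8), (0, 9), (0, 10), (0, 11), (0, 12), (0, 13), (0, 14), (0, 15), (2, 0), (2, 1), (2, 2), (2, 3), (2, 4), (2, 5), (2, 6), (2, 7), (2, 8), (2, 9), (2, 10), (2, 11), (2, 12), (2, 13), (2, 14), (2, 15), (5, 0), (5, 1), (5, 2), (5, 3), (5, 4), (5, 5), (5, 6), (5, 7), (5, 8), (5, 9), (5, 10), (5, 11), (5, 12), (5, 13), (5, 14), (5, 15), (10, 0), (10, 1), (10, 2), (10, 3), (10, 4), (10, 5), (10, 6), (10, 7), (10, 8), (10, 9), (10, 10), (10, 11), (10, 12), (10, 13), (10, 14), (10, 15), (13, 0), (13, 1), (13, 2), (13, 3), (13, 4), (13, 5), (13, 6), (13, 7), (13, 8), (13, 9), (13, 10), (13, 11), (13, 12), (13, 13), (13, 14), (13, 15), (15, 0), (15, 1), (15, 2), (15, 3), (15, 4), (15, 5), (15, 6), (15, 7), (15, 8), (15, 9), (15, 10), (15, 11), (15, 12), (15, 13), (15, 14), (15, 15)]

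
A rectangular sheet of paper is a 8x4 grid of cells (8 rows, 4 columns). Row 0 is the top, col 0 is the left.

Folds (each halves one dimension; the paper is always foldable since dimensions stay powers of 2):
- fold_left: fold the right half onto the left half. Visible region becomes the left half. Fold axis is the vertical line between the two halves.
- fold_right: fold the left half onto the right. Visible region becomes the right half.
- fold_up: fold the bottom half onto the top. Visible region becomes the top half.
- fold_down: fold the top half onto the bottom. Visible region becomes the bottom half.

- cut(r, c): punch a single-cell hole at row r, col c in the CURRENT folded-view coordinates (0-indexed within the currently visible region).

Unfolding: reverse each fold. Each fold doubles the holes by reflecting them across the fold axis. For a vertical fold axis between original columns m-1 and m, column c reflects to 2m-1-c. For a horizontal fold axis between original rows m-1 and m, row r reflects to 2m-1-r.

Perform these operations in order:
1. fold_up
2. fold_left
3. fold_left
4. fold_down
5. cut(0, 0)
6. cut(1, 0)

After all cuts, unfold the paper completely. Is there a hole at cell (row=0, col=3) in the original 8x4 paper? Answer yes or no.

Answer: yes

Derivation:
Op 1 fold_up: fold axis h@4; visible region now rows[0,4) x cols[0,4) = 4x4
Op 2 fold_left: fold axis v@2; visible region now rows[0,4) x cols[0,2) = 4x2
Op 3 fold_left: fold axis v@1; visible region now rows[0,4) x cols[0,1) = 4x1
Op 4 fold_down: fold axis h@2; visible region now rows[2,4) x cols[0,1) = 2x1
Op 5 cut(0, 0): punch at orig (2,0); cuts so far [(2, 0)]; region rows[2,4) x cols[0,1) = 2x1
Op 6 cut(1, 0): punch at orig (3,0); cuts so far [(2, 0), (3, 0)]; region rows[2,4) x cols[0,1) = 2x1
Unfold 1 (reflect across h@2): 4 holes -> [(0, 0), (1, 0), (2, 0), (3, 0)]
Unfold 2 (reflect across v@1): 8 holes -> [(0, 0), (0, 1), (1, 0), (1, 1), (2, 0), (2, 1), (3, 0), (3, 1)]
Unfold 3 (reflect across v@2): 16 holes -> [(0, 0), (0, 1), (0, 2), (0, 3), (1, 0), (1, 1), (1, 2), (1, 3), (2, 0), (2, 1), (2, 2), (2, 3), (3, 0), (3, 1), (3, 2), (3, 3)]
Unfold 4 (reflect across h@4): 32 holes -> [(0, 0), (0, 1), (0, 2), (0, 3), (1, 0), (1, 1), (1, 2), (1, 3), (2, 0), (2, 1), (2, 2), (2, 3), (3, 0), (3, 1), (3, 2), (3, 3), (4, 0), (4, 1), (4, 2), (4, 3), (5, 0), (5, 1), (5, 2), (5, 3), (6, 0), (6, 1), (6, 2), (6, 3), (7, 0), (7, 1), (7, 2), (7, 3)]
Holes: [(0, 0), (0, 1), (0, 2), (0, 3), (1, 0), (1, 1), (1, 2), (1, 3), (2, 0), (2, 1), (2, 2), (2, 3), (3, 0), (3, 1), (3, 2), (3, 3), (4, 0), (4, 1), (4, 2), (4, 3), (5, 0), (5, 1), (5, 2), (5, 3), (6, 0), (6, 1), (6, 2), (6, 3), (7, 0), (7, 1), (7, 2), (7, 3)]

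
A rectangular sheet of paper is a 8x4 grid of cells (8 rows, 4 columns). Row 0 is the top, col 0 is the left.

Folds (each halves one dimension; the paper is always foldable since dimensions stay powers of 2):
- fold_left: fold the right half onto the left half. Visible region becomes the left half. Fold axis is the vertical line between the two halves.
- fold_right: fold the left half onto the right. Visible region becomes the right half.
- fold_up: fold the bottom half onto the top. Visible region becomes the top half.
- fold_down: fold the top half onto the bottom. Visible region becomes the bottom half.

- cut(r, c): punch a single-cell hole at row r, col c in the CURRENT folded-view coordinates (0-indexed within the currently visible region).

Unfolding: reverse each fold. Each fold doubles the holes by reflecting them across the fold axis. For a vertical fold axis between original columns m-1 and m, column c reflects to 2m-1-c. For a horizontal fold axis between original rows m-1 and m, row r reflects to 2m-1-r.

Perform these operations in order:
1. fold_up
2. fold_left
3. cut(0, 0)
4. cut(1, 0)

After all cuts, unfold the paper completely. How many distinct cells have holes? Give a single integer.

Op 1 fold_up: fold axis h@4; visible region now rows[0,4) x cols[0,4) = 4x4
Op 2 fold_left: fold axis v@2; visible region now rows[0,4) x cols[0,2) = 4x2
Op 3 cut(0, 0): punch at orig (0,0); cuts so far [(0, 0)]; region rows[0,4) x cols[0,2) = 4x2
Op 4 cut(1, 0): punch at orig (1,0); cuts so far [(0, 0), (1, 0)]; region rows[0,4) x cols[0,2) = 4x2
Unfold 1 (reflect across v@2): 4 holes -> [(0, 0), (0, 3), (1, 0), (1, 3)]
Unfold 2 (reflect across h@4): 8 holes -> [(0, 0), (0, 3), (1, 0), (1, 3), (6, 0), (6, 3), (7, 0), (7, 3)]

Answer: 8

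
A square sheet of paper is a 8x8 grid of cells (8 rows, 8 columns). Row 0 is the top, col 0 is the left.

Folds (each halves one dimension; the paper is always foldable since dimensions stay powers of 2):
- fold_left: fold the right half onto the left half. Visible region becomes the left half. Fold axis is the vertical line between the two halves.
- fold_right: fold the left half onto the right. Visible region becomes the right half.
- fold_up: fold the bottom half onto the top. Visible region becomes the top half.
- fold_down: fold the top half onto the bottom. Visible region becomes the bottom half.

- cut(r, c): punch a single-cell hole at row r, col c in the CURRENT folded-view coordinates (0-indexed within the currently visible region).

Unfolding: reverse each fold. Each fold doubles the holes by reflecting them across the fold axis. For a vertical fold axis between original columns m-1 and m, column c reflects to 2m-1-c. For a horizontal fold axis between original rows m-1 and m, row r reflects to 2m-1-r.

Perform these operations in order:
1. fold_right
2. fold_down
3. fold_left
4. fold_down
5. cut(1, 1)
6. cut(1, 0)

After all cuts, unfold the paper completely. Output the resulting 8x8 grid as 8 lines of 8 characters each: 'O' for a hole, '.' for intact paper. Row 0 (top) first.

Answer: OOOOOOOO
........
........
OOOOOOOO
OOOOOOOO
........
........
OOOOOOOO

Derivation:
Op 1 fold_right: fold axis v@4; visible region now rows[0,8) x cols[4,8) = 8x4
Op 2 fold_down: fold axis h@4; visible region now rows[4,8) x cols[4,8) = 4x4
Op 3 fold_left: fold axis v@6; visible region now rows[4,8) x cols[4,6) = 4x2
Op 4 fold_down: fold axis h@6; visible region now rows[6,8) x cols[4,6) = 2x2
Op 5 cut(1, 1): punch at orig (7,5); cuts so far [(7, 5)]; region rows[6,8) x cols[4,6) = 2x2
Op 6 cut(1, 0): punch at orig (7,4); cuts so far [(7, 4), (7, 5)]; region rows[6,8) x cols[4,6) = 2x2
Unfold 1 (reflect across h@6): 4 holes -> [(4, 4), (4, 5), (7, 4), (7, 5)]
Unfold 2 (reflect across v@6): 8 holes -> [(4, 4), (4, 5), (4, 6), (4, 7), (7, 4), (7, 5), (7, 6), (7, 7)]
Unfold 3 (reflect across h@4): 16 holes -> [(0, 4), (0, 5), (0, 6), (0, 7), (3, 4), (3, 5), (3, 6), (3, 7), (4, 4), (4, 5), (4, 6), (4, 7), (7, 4), (7, 5), (7, 6), (7, 7)]
Unfold 4 (reflect across v@4): 32 holes -> [(0, 0), (0, 1), (0, 2), (0, 3), (0, 4), (0, 5), (0, 6), (0, 7), (3, 0), (3, 1), (3, 2), (3, 3), (3, 4), (3, 5), (3, 6), (3, 7), (4, 0), (4, 1), (4, 2), (4, 3), (4, 4), (4, 5), (4, 6), (4, 7), (7, 0), (7, 1), (7, 2), (7, 3), (7, 4), (7, 5), (7, 6), (7, 7)]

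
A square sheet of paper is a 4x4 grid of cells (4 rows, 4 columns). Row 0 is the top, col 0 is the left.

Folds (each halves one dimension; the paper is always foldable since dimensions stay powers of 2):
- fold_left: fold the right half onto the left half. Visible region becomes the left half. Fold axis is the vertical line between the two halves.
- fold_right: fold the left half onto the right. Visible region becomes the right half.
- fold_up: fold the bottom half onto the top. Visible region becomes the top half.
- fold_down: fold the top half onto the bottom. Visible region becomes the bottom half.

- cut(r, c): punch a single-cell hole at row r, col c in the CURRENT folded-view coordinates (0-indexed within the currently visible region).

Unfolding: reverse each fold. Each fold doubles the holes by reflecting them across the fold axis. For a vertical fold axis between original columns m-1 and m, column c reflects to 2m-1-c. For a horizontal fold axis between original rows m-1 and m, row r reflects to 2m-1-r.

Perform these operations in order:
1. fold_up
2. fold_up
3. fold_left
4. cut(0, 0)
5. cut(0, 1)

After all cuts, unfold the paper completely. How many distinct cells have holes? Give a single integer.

Answer: 16

Derivation:
Op 1 fold_up: fold axis h@2; visible region now rows[0,2) x cols[0,4) = 2x4
Op 2 fold_up: fold axis h@1; visible region now rows[0,1) x cols[0,4) = 1x4
Op 3 fold_left: fold axis v@2; visible region now rows[0,1) x cols[0,2) = 1x2
Op 4 cut(0, 0): punch at orig (0,0); cuts so far [(0, 0)]; region rows[0,1) x cols[0,2) = 1x2
Op 5 cut(0, 1): punch at orig (0,1); cuts so far [(0, 0), (0, 1)]; region rows[0,1) x cols[0,2) = 1x2
Unfold 1 (reflect across v@2): 4 holes -> [(0, 0), (0, 1), (0, 2), (0, 3)]
Unfold 2 (reflect across h@1): 8 holes -> [(0, 0), (0, 1), (0, 2), (0, 3), (1, 0), (1, 1), (1, 2), (1, 3)]
Unfold 3 (reflect across h@2): 16 holes -> [(0, 0), (0, 1), (0, 2), (0, 3), (1, 0), (1, 1), (1, 2), (1, 3), (2, 0), (2, 1), (2, 2), (2, 3), (3, 0), (3, 1), (3, 2), (3, 3)]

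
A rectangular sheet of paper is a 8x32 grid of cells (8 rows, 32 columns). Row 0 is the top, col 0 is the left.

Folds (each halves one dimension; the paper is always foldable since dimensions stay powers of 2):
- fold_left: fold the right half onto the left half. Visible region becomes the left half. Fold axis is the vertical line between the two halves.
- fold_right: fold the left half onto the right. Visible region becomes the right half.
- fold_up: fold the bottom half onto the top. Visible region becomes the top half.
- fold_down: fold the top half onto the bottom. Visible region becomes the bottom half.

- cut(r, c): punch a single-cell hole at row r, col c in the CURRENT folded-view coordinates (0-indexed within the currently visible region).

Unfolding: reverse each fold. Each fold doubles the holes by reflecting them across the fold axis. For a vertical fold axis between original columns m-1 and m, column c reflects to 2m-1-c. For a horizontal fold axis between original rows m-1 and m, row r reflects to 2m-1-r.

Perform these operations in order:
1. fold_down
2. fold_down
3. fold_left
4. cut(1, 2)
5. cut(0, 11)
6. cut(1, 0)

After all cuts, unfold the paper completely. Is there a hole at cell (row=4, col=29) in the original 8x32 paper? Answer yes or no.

Answer: yes

Derivation:
Op 1 fold_down: fold axis h@4; visible region now rows[4,8) x cols[0,32) = 4x32
Op 2 fold_down: fold axis h@6; visible region now rows[6,8) x cols[0,32) = 2x32
Op 3 fold_left: fold axis v@16; visible region now rows[6,8) x cols[0,16) = 2x16
Op 4 cut(1, 2): punch at orig (7,2); cuts so far [(7, 2)]; region rows[6,8) x cols[0,16) = 2x16
Op 5 cut(0, 11): punch at orig (6,11); cuts so far [(6, 11), (7, 2)]; region rows[6,8) x cols[0,16) = 2x16
Op 6 cut(1, 0): punch at orig (7,0); cuts so far [(6, 11), (7, 0), (7, 2)]; region rows[6,8) x cols[0,16) = 2x16
Unfold 1 (reflect across v@16): 6 holes -> [(6, 11), (6, 20), (7, 0), (7, 2), (7, 29), (7, 31)]
Unfold 2 (reflect across h@6): 12 holes -> [(4, 0), (4, 2), (4, 29), (4, 31), (5, 11), (5, 20), (6, 11), (6, 20), (7, 0), (7, 2), (7, 29), (7, 31)]
Unfold 3 (reflect across h@4): 24 holes -> [(0, 0), (0, 2), (0, 29), (0, 31), (1, 11), (1, 20), (2, 11), (2, 20), (3, 0), (3, 2), (3, 29), (3, 31), (4, 0), (4, 2), (4, 29), (4, 31), (5, 11), (5, 20), (6, 11), (6, 20), (7, 0), (7, 2), (7, 29), (7, 31)]
Holes: [(0, 0), (0, 2), (0, 29), (0, 31), (1, 11), (1, 20), (2, 11), (2, 20), (3, 0), (3, 2), (3, 29), (3, 31), (4, 0), (4, 2), (4, 29), (4, 31), (5, 11), (5, 20), (6, 11), (6, 20), (7, 0), (7, 2), (7, 29), (7, 31)]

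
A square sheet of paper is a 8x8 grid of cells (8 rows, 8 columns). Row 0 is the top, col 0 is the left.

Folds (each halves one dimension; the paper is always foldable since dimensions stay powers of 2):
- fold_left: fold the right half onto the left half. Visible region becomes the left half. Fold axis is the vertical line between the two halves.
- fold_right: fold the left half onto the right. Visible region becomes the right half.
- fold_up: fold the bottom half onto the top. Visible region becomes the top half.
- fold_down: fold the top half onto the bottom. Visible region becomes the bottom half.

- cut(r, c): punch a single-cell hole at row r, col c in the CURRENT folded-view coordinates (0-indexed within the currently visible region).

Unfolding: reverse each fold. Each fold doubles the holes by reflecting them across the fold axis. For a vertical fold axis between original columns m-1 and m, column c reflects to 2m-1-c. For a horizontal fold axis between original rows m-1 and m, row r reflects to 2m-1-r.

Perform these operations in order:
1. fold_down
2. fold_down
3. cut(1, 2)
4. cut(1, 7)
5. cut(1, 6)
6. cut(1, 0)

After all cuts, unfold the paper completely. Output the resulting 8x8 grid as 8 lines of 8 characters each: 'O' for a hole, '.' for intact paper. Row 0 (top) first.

Op 1 fold_down: fold axis h@4; visible region now rows[4,8) x cols[0,8) = 4x8
Op 2 fold_down: fold axis h@6; visible region now rows[6,8) x cols[0,8) = 2x8
Op 3 cut(1, 2): punch at orig (7,2); cuts so far [(7, 2)]; region rows[6,8) x cols[0,8) = 2x8
Op 4 cut(1, 7): punch at orig (7,7); cuts so far [(7, 2), (7, 7)]; region rows[6,8) x cols[0,8) = 2x8
Op 5 cut(1, 6): punch at orig (7,6); cuts so far [(7, 2), (7, 6), (7, 7)]; region rows[6,8) x cols[0,8) = 2x8
Op 6 cut(1, 0): punch at orig (7,0); cuts so far [(7, 0), (7, 2), (7, 6), (7, 7)]; region rows[6,8) x cols[0,8) = 2x8
Unfold 1 (reflect across h@6): 8 holes -> [(4, 0), (4, 2), (4, 6), (4, 7), (7, 0), (7, 2), (7, 6), (7, 7)]
Unfold 2 (reflect across h@4): 16 holes -> [(0, 0), (0, 2), (0, 6), (0, 7), (3, 0), (3, 2), (3, 6), (3, 7), (4, 0), (4, 2), (4, 6), (4, 7), (7, 0), (7, 2), (7, 6), (7, 7)]

Answer: O.O...OO
........
........
O.O...OO
O.O...OO
........
........
O.O...OO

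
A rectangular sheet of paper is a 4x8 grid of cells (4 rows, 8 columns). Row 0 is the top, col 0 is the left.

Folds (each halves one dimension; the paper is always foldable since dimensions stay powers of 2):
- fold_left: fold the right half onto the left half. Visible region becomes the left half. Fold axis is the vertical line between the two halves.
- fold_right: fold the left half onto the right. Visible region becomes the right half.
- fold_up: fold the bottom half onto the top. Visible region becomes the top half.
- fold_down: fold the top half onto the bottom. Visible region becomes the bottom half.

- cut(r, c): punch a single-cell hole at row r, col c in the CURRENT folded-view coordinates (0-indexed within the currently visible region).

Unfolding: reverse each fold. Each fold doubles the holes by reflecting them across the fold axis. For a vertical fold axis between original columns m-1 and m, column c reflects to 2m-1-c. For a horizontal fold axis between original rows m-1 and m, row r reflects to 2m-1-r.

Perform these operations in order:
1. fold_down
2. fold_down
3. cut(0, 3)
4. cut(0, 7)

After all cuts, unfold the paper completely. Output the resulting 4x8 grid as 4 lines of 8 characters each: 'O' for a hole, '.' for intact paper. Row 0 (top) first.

Op 1 fold_down: fold axis h@2; visible region now rows[2,4) x cols[0,8) = 2x8
Op 2 fold_down: fold axis h@3; visible region now rows[3,4) x cols[0,8) = 1x8
Op 3 cut(0, 3): punch at orig (3,3); cuts so far [(3, 3)]; region rows[3,4) x cols[0,8) = 1x8
Op 4 cut(0, 7): punch at orig (3,7); cuts so far [(3, 3), (3, 7)]; region rows[3,4) x cols[0,8) = 1x8
Unfold 1 (reflect across h@3): 4 holes -> [(2, 3), (2, 7), (3, 3), (3, 7)]
Unfold 2 (reflect across h@2): 8 holes -> [(0, 3), (0, 7), (1, 3), (1, 7), (2, 3), (2, 7), (3, 3), (3, 7)]

Answer: ...O...O
...O...O
...O...O
...O...O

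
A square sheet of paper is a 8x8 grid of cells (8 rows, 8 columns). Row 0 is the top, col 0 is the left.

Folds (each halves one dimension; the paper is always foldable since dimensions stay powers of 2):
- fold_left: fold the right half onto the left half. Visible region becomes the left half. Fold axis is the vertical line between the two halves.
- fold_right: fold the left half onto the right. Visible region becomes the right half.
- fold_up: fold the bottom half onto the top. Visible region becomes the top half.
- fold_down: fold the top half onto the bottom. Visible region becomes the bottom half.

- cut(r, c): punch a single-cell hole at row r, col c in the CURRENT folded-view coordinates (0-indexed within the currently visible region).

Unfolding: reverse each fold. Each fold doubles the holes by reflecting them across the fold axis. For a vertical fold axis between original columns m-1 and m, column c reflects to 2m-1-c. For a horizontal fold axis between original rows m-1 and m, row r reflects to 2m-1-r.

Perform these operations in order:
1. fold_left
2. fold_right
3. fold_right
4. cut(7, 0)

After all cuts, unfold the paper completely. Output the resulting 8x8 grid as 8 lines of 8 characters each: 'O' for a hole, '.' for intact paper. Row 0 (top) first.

Answer: ........
........
........
........
........
........
........
OOOOOOOO

Derivation:
Op 1 fold_left: fold axis v@4; visible region now rows[0,8) x cols[0,4) = 8x4
Op 2 fold_right: fold axis v@2; visible region now rows[0,8) x cols[2,4) = 8x2
Op 3 fold_right: fold axis v@3; visible region now rows[0,8) x cols[3,4) = 8x1
Op 4 cut(7, 0): punch at orig (7,3); cuts so far [(7, 3)]; region rows[0,8) x cols[3,4) = 8x1
Unfold 1 (reflect across v@3): 2 holes -> [(7, 2), (7, 3)]
Unfold 2 (reflect across v@2): 4 holes -> [(7, 0), (7, 1), (7, 2), (7, 3)]
Unfold 3 (reflect across v@4): 8 holes -> [(7, 0), (7, 1), (7, 2), (7, 3), (7, 4), (7, 5), (7, 6), (7, 7)]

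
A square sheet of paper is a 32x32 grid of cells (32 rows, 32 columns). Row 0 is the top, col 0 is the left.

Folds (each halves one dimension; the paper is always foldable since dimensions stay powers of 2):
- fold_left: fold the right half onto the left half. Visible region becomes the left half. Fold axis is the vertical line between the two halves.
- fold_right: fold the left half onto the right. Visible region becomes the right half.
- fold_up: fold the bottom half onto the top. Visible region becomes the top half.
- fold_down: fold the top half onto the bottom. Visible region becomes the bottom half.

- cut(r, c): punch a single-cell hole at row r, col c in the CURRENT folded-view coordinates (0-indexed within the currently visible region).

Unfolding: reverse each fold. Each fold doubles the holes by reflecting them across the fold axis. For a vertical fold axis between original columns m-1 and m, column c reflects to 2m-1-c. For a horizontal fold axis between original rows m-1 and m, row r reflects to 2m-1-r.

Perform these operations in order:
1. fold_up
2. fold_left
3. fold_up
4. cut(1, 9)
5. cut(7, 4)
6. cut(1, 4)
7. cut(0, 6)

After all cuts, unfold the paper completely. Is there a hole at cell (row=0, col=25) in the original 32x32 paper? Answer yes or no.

Op 1 fold_up: fold axis h@16; visible region now rows[0,16) x cols[0,32) = 16x32
Op 2 fold_left: fold axis v@16; visible region now rows[0,16) x cols[0,16) = 16x16
Op 3 fold_up: fold axis h@8; visible region now rows[0,8) x cols[0,16) = 8x16
Op 4 cut(1, 9): punch at orig (1,9); cuts so far [(1, 9)]; region rows[0,8) x cols[0,16) = 8x16
Op 5 cut(7, 4): punch at orig (7,4); cuts so far [(1, 9), (7, 4)]; region rows[0,8) x cols[0,16) = 8x16
Op 6 cut(1, 4): punch at orig (1,4); cuts so far [(1, 4), (1, 9), (7, 4)]; region rows[0,8) x cols[0,16) = 8x16
Op 7 cut(0, 6): punch at orig (0,6); cuts so far [(0, 6), (1, 4), (1, 9), (7, 4)]; region rows[0,8) x cols[0,16) = 8x16
Unfold 1 (reflect across h@8): 8 holes -> [(0, 6), (1, 4), (1, 9), (7, 4), (8, 4), (14, 4), (14, 9), (15, 6)]
Unfold 2 (reflect across v@16): 16 holes -> [(0, 6), (0, 25), (1, 4), (1, 9), (1, 22), (1, 27), (7, 4), (7, 27), (8, 4), (8, 27), (14, 4), (14, 9), (14, 22), (14, 27), (15, 6), (15, 25)]
Unfold 3 (reflect across h@16): 32 holes -> [(0, 6), (0, 25), (1, 4), (1, 9), (1, 22), (1, 27), (7, 4), (7, 27), (8, 4), (8, 27), (14, 4), (14, 9), (14, 22), (14, 27), (15, 6), (15, 25), (16, 6), (16, 25), (17, 4), (17, 9), (17, 22), (17, 27), (23, 4), (23, 27), (24, 4), (24, 27), (30, 4), (30, 9), (30, 22), (30, 27), (31, 6), (31, 25)]
Holes: [(0, 6), (0, 25), (1, 4), (1, 9), (1, 22), (1, 27), (7, 4), (7, 27), (8, 4), (8, 27), (14, 4), (14, 9), (14, 22), (14, 27), (15, 6), (15, 25), (16, 6), (16, 25), (17, 4), (17, 9), (17, 22), (17, 27), (23, 4), (23, 27), (24, 4), (24, 27), (30, 4), (30, 9), (30, 22), (30, 27), (31, 6), (31, 25)]

Answer: yes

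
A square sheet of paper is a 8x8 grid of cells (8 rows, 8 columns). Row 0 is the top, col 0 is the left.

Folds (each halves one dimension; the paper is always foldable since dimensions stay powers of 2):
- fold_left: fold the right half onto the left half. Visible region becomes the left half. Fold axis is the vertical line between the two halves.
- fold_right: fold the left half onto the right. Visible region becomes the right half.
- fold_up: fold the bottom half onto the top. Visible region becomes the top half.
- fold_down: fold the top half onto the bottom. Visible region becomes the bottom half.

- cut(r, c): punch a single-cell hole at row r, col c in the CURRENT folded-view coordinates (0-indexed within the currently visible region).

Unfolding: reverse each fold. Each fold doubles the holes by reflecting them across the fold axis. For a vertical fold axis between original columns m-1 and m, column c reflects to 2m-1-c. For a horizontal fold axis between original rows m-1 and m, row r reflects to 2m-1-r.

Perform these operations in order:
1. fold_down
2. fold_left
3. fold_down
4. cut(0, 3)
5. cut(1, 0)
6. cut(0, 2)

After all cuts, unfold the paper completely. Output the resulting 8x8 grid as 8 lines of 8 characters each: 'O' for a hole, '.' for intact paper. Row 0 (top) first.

Op 1 fold_down: fold axis h@4; visible region now rows[4,8) x cols[0,8) = 4x8
Op 2 fold_left: fold axis v@4; visible region now rows[4,8) x cols[0,4) = 4x4
Op 3 fold_down: fold axis h@6; visible region now rows[6,8) x cols[0,4) = 2x4
Op 4 cut(0, 3): punch at orig (6,3); cuts so far [(6, 3)]; region rows[6,8) x cols[0,4) = 2x4
Op 5 cut(1, 0): punch at orig (7,0); cuts so far [(6, 3), (7, 0)]; region rows[6,8) x cols[0,4) = 2x4
Op 6 cut(0, 2): punch at orig (6,2); cuts so far [(6, 2), (6, 3), (7, 0)]; region rows[6,8) x cols[0,4) = 2x4
Unfold 1 (reflect across h@6): 6 holes -> [(4, 0), (5, 2), (5, 3), (6, 2), (6, 3), (7, 0)]
Unfold 2 (reflect across v@4): 12 holes -> [(4, 0), (4, 7), (5, 2), (5, 3), (5, 4), (5, 5), (6, 2), (6, 3), (6, 4), (6, 5), (7, 0), (7, 7)]
Unfold 3 (reflect across h@4): 24 holes -> [(0, 0), (0, 7), (1, 2), (1, 3), (1, 4), (1, 5), (2, 2), (2, 3), (2, 4), (2, 5), (3, 0), (3, 7), (4, 0), (4, 7), (5, 2), (5, 3), (5, 4), (5, 5), (6, 2), (6, 3), (6, 4), (6, 5), (7, 0), (7, 7)]

Answer: O......O
..OOOO..
..OOOO..
O......O
O......O
..OOOO..
..OOOO..
O......O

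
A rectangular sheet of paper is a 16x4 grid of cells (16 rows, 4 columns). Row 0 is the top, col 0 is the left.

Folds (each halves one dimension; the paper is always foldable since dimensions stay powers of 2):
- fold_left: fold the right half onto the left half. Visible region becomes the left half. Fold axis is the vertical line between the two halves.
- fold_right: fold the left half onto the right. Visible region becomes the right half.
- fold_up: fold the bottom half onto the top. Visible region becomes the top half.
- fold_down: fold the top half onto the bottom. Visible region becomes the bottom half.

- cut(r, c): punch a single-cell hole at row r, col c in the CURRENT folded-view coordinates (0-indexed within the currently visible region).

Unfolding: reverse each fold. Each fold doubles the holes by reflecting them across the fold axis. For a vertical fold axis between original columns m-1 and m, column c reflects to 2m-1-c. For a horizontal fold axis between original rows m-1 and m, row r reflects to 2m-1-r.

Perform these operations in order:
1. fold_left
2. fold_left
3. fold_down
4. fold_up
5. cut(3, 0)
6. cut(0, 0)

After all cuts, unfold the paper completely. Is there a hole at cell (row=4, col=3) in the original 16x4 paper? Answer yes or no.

Answer: yes

Derivation:
Op 1 fold_left: fold axis v@2; visible region now rows[0,16) x cols[0,2) = 16x2
Op 2 fold_left: fold axis v@1; visible region now rows[0,16) x cols[0,1) = 16x1
Op 3 fold_down: fold axis h@8; visible region now rows[8,16) x cols[0,1) = 8x1
Op 4 fold_up: fold axis h@12; visible region now rows[8,12) x cols[0,1) = 4x1
Op 5 cut(3, 0): punch at orig (11,0); cuts so far [(11, 0)]; region rows[8,12) x cols[0,1) = 4x1
Op 6 cut(0, 0): punch at orig (8,0); cuts so far [(8, 0), (11, 0)]; region rows[8,12) x cols[0,1) = 4x1
Unfold 1 (reflect across h@12): 4 holes -> [(8, 0), (11, 0), (12, 0), (15, 0)]
Unfold 2 (reflect across h@8): 8 holes -> [(0, 0), (3, 0), (4, 0), (7, 0), (8, 0), (11, 0), (12, 0), (15, 0)]
Unfold 3 (reflect across v@1): 16 holes -> [(0, 0), (0, 1), (3, 0), (3, 1), (4, 0), (4, 1), (7, 0), (7, 1), (8, 0), (8, 1), (11, 0), (11, 1), (12, 0), (12, 1), (15, 0), (15, 1)]
Unfold 4 (reflect across v@2): 32 holes -> [(0, 0), (0, 1), (0, 2), (0, 3), (3, 0), (3, 1), (3, 2), (3, 3), (4, 0), (4, 1), (4, 2), (4, 3), (7, 0), (7, 1), (7, 2), (7, 3), (8, 0), (8, 1), (8, 2), (8, 3), (11, 0), (11, 1), (11, 2), (11, 3), (12, 0), (12, 1), (12, 2), (12, 3), (15, 0), (15, 1), (15, 2), (15, 3)]
Holes: [(0, 0), (0, 1), (0, 2), (0, 3), (3, 0), (3, 1), (3, 2), (3, 3), (4, 0), (4, 1), (4, 2), (4, 3), (7, 0), (7, 1), (7, 2), (7, 3), (8, 0), (8, 1), (8, 2), (8, 3), (11, 0), (11, 1), (11, 2), (11, 3), (12, 0), (12, 1), (12, 2), (12, 3), (15, 0), (15, 1), (15, 2), (15, 3)]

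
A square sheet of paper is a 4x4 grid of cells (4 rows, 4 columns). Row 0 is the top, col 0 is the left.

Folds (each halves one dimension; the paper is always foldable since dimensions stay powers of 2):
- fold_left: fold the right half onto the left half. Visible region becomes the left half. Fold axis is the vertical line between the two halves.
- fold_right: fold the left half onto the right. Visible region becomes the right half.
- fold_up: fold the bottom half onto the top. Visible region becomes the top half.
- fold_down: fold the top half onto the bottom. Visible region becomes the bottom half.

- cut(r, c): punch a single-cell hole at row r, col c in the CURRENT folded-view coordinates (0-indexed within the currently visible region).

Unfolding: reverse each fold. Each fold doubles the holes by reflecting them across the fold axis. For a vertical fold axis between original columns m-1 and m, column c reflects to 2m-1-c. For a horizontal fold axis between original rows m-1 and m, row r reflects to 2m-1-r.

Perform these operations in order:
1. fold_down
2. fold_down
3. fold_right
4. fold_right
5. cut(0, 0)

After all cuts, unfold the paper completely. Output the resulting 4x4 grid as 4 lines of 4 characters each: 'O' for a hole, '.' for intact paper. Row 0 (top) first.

Answer: OOOO
OOOO
OOOO
OOOO

Derivation:
Op 1 fold_down: fold axis h@2; visible region now rows[2,4) x cols[0,4) = 2x4
Op 2 fold_down: fold axis h@3; visible region now rows[3,4) x cols[0,4) = 1x4
Op 3 fold_right: fold axis v@2; visible region now rows[3,4) x cols[2,4) = 1x2
Op 4 fold_right: fold axis v@3; visible region now rows[3,4) x cols[3,4) = 1x1
Op 5 cut(0, 0): punch at orig (3,3); cuts so far [(3, 3)]; region rows[3,4) x cols[3,4) = 1x1
Unfold 1 (reflect across v@3): 2 holes -> [(3, 2), (3, 3)]
Unfold 2 (reflect across v@2): 4 holes -> [(3, 0), (3, 1), (3, 2), (3, 3)]
Unfold 3 (reflect across h@3): 8 holes -> [(2, 0), (2, 1), (2, 2), (2, 3), (3, 0), (3, 1), (3, 2), (3, 3)]
Unfold 4 (reflect across h@2): 16 holes -> [(0, 0), (0, 1), (0, 2), (0, 3), (1, 0), (1, 1), (1, 2), (1, 3), (2, 0), (2, 1), (2, 2), (2, 3), (3, 0), (3, 1), (3, 2), (3, 3)]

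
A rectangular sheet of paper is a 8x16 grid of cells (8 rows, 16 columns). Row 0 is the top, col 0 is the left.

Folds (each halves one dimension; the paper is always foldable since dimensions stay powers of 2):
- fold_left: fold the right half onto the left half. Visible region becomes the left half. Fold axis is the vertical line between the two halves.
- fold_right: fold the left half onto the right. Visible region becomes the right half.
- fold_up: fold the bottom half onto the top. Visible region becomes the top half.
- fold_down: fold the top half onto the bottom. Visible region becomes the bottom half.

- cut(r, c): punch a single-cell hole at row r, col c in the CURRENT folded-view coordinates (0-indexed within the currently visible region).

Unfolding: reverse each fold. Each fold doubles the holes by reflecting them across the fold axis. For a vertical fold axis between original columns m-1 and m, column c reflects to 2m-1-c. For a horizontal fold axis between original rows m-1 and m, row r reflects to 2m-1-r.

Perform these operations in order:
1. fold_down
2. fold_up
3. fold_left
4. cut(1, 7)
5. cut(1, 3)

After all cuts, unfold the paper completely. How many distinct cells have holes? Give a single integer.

Answer: 16

Derivation:
Op 1 fold_down: fold axis h@4; visible region now rows[4,8) x cols[0,16) = 4x16
Op 2 fold_up: fold axis h@6; visible region now rows[4,6) x cols[0,16) = 2x16
Op 3 fold_left: fold axis v@8; visible region now rows[4,6) x cols[0,8) = 2x8
Op 4 cut(1, 7): punch at orig (5,7); cuts so far [(5, 7)]; region rows[4,6) x cols[0,8) = 2x8
Op 5 cut(1, 3): punch at orig (5,3); cuts so far [(5, 3), (5, 7)]; region rows[4,6) x cols[0,8) = 2x8
Unfold 1 (reflect across v@8): 4 holes -> [(5, 3), (5, 7), (5, 8), (5, 12)]
Unfold 2 (reflect across h@6): 8 holes -> [(5, 3), (5, 7), (5, 8), (5, 12), (6, 3), (6, 7), (6, 8), (6, 12)]
Unfold 3 (reflect across h@4): 16 holes -> [(1, 3), (1, 7), (1, 8), (1, 12), (2, 3), (2, 7), (2, 8), (2, 12), (5, 3), (5, 7), (5, 8), (5, 12), (6, 3), (6, 7), (6, 8), (6, 12)]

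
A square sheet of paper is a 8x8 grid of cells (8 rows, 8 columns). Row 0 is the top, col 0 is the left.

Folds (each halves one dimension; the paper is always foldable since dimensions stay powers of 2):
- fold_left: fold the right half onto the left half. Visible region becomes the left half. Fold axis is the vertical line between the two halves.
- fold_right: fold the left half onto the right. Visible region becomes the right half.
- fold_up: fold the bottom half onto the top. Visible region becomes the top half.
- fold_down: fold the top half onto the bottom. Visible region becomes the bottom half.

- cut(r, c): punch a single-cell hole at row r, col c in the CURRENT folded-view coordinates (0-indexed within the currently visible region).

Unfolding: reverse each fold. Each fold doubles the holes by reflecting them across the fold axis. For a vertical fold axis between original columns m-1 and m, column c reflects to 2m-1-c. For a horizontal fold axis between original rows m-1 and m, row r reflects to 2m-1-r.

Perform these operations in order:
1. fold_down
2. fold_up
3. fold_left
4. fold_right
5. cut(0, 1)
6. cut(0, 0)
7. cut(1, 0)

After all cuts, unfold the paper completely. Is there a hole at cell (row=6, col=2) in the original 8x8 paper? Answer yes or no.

Answer: yes

Derivation:
Op 1 fold_down: fold axis h@4; visible region now rows[4,8) x cols[0,8) = 4x8
Op 2 fold_up: fold axis h@6; visible region now rows[4,6) x cols[0,8) = 2x8
Op 3 fold_left: fold axis v@4; visible region now rows[4,6) x cols[0,4) = 2x4
Op 4 fold_right: fold axis v@2; visible region now rows[4,6) x cols[2,4) = 2x2
Op 5 cut(0, 1): punch at orig (4,3); cuts so far [(4, 3)]; region rows[4,6) x cols[2,4) = 2x2
Op 6 cut(0, 0): punch at orig (4,2); cuts so far [(4, 2), (4, 3)]; region rows[4,6) x cols[2,4) = 2x2
Op 7 cut(1, 0): punch at orig (5,2); cuts so far [(4, 2), (4, 3), (5, 2)]; region rows[4,6) x cols[2,4) = 2x2
Unfold 1 (reflect across v@2): 6 holes -> [(4, 0), (4, 1), (4, 2), (4, 3), (5, 1), (5, 2)]
Unfold 2 (reflect across v@4): 12 holes -> [(4, 0), (4, 1), (4, 2), (4, 3), (4, 4), (4, 5), (4, 6), (4, 7), (5, 1), (5, 2), (5, 5), (5, 6)]
Unfold 3 (reflect across h@6): 24 holes -> [(4, 0), (4, 1), (4, 2), (4, 3), (4, 4), (4, 5), (4, 6), (4, 7), (5, 1), (5, 2), (5, 5), (5, 6), (6, 1), (6, 2), (6, 5), (6, 6), (7, 0), (7, 1), (7, 2), (7, 3), (7, 4), (7, 5), (7, 6), (7, 7)]
Unfold 4 (reflect across h@4): 48 holes -> [(0, 0), (0, 1), (0, 2), (0, 3), (0, 4), (0, 5), (0, 6), (0, 7), (1, 1), (1, 2), (1, 5), (1, 6), (2, 1), (2, 2), (2, 5), (2, 6), (3, 0), (3, 1), (3, 2), (3, 3), (3, 4), (3, 5), (3, 6), (3, 7), (4, 0), (4, 1), (4, 2), (4, 3), (4, 4), (4, 5), (4, 6), (4, 7), (5, 1), (5, 2), (5, 5), (5, 6), (6, 1), (6, 2), (6, 5), (6, 6), (7, 0), (7, 1), (7, 2), (7, 3), (7, 4), (7, 5), (7, 6), (7, 7)]
Holes: [(0, 0), (0, 1), (0, 2), (0, 3), (0, 4), (0, 5), (0, 6), (0, 7), (1, 1), (1, 2), (1, 5), (1, 6), (2, 1), (2, 2), (2, 5), (2, 6), (3, 0), (3, 1), (3, 2), (3, 3), (3, 4), (3, 5), (3, 6), (3, 7), (4, 0), (4, 1), (4, 2), (4, 3), (4, 4), (4, 5), (4, 6), (4, 7), (5, 1), (5, 2), (5, 5), (5, 6), (6, 1), (6, 2), (6, 5), (6, 6), (7, 0), (7, 1), (7, 2), (7, 3), (7, 4), (7, 5), (7, 6), (7, 7)]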